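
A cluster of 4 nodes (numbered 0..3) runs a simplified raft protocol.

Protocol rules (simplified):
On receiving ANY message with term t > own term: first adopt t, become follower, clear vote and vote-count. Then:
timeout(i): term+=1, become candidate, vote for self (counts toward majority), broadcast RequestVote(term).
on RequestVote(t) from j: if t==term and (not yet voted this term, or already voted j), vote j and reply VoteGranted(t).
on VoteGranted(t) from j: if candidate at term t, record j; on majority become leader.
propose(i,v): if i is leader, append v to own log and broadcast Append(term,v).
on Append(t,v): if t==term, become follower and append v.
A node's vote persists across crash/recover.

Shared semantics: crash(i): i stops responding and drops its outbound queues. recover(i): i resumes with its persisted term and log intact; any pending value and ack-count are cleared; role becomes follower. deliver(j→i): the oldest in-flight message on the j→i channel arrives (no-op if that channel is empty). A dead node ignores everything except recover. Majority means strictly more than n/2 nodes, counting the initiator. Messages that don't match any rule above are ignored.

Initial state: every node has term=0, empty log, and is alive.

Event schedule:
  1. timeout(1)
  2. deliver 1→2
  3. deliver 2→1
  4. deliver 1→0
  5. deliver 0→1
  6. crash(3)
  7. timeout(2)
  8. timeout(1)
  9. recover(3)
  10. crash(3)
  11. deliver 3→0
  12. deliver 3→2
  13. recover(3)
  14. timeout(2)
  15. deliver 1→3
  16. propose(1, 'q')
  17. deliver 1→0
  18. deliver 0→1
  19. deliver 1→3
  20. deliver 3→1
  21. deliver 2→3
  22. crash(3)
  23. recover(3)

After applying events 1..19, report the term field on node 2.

3

after 1 — timeout(1): n1:cand/t1/[-]
after 2 — deliver 1→2: n2:foll/t1/[-]
after 3 — deliver 2→1: ·
after 4 — deliver 1→0: n0:foll/t1/[-]
after 5 — deliver 0→1: n1:lead/t1/[-]
after 6 — crash(3): n3:✗foll/t0/[-]
after 7 — timeout(2): n2:cand/t2/[-]
after 8 — timeout(1): n1:cand/t2/[-]
after 9 — recover(3): n3:foll/t0/[-]
after 10 — crash(3): n3:✗foll/t0/[-]
after 11 — deliver 3→0: ·
after 12 — deliver 3→2: ·
after 13 — recover(3): n3:foll/t0/[-]
after 14 — timeout(2): n2:cand/t3/[-]
after 15 — deliver 1→3: n3:foll/t1/[-]
after 16 — propose(1,'q'): ·
after 17 — deliver 1→0: n0:foll/t2/[-]
after 18 — deliver 0→1: ·
after 19 — deliver 1→3: n3:foll/t2/[-]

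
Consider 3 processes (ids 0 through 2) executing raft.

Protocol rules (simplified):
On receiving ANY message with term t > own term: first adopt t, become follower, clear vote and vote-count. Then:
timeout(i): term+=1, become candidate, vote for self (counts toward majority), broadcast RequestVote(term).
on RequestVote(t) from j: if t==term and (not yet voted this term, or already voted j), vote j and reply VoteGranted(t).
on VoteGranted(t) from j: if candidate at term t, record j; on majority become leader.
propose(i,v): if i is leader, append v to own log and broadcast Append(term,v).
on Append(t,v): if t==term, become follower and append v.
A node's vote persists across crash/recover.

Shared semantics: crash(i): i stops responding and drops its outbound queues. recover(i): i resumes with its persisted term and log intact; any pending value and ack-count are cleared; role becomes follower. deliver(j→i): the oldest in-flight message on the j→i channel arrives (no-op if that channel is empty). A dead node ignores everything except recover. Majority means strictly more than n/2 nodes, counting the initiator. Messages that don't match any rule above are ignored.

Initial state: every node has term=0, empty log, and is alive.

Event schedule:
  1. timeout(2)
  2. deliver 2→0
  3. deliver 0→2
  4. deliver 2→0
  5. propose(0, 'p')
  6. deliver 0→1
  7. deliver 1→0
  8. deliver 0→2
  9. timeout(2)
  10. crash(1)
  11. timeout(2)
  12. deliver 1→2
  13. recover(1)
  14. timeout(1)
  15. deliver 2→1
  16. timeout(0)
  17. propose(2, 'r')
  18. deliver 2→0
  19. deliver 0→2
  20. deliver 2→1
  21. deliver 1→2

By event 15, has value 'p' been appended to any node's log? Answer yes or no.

step 1 timeout(2): 2={cand,t=1,log=-}
step 2 deliver 2→0: 0={foll,t=1,log=-}
step 3 deliver 0→2: 2={lead,t=1,log=-}
step 4 deliver 2→0: —
step 5 propose(0,'p'): —
step 6 deliver 0→1: —
step 7 deliver 1→0: —
step 8 deliver 0→2: —
step 9 timeout(2): 2={cand,t=2,log=-}
step 10 crash(1): 1={✗foll,t=0,log=-}
step 11 timeout(2): 2={cand,t=3,log=-}
step 12 deliver 1→2: —
step 13 recover(1): 1={foll,t=0,log=-}
step 14 timeout(1): 1={cand,t=1,log=-}
step 15 deliver 2→1: —

no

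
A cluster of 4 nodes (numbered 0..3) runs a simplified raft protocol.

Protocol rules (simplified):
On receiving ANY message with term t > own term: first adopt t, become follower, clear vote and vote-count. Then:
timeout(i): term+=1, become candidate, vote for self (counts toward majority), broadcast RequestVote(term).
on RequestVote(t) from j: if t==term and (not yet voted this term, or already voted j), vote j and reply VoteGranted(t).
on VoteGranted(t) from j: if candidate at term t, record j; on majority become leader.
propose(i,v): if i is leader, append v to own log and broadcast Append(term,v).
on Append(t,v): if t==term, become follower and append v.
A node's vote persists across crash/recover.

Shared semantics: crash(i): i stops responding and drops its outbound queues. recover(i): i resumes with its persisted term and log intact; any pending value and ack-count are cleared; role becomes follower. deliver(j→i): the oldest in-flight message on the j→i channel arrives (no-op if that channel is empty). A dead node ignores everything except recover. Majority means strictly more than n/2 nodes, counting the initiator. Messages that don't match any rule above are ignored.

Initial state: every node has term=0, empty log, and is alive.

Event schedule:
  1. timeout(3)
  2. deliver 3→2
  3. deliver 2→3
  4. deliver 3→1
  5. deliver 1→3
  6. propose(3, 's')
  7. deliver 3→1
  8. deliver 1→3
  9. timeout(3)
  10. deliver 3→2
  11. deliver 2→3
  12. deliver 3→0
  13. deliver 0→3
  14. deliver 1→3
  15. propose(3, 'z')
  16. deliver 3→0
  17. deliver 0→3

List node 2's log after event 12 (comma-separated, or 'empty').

1. timeout(3):  <3:cand t1 ->
2. deliver 3→2:  <2:foll t1 ->
3. deliver 2→3:  nop
4. deliver 3→1:  <1:foll t1 ->
5. deliver 1→3:  <3:lead t1 ->
6. propose(3,'s'):  <3:lead t1 s>
7. deliver 3→1:  <1:foll t1 s>
8. deliver 1→3:  nop
9. timeout(3):  <3:cand t2 s>
10. deliver 3→2:  <2:foll t1 s>
11. deliver 2→3:  nop
12. deliver 3→0:  <0:foll t1 ->

s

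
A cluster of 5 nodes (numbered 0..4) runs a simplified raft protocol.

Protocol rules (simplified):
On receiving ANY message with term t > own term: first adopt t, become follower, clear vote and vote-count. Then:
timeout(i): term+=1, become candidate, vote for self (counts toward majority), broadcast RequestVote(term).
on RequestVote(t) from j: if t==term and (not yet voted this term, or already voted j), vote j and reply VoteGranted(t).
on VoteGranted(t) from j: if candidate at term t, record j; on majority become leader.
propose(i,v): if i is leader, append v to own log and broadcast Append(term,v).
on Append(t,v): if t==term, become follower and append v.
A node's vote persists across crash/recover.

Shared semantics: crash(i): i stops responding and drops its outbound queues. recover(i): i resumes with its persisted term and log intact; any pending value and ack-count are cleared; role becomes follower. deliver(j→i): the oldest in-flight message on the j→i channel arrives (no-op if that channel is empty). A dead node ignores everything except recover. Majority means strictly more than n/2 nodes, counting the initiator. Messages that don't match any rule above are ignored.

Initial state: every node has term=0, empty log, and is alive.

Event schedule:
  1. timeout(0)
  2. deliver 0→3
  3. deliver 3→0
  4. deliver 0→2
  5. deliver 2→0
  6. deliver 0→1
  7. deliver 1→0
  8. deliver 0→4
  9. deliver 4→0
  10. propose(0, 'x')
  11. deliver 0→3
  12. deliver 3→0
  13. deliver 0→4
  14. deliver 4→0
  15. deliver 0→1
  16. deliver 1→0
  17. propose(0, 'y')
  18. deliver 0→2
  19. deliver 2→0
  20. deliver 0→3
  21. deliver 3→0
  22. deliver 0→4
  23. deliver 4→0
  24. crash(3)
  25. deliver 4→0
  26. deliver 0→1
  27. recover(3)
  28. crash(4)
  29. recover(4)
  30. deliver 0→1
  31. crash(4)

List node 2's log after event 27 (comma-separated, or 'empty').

x

step 1 timeout(0): 0={cand,t=1,log=-}
step 2 deliver 0→3: 3={foll,t=1,log=-}
step 3 deliver 3→0: —
step 4 deliver 0→2: 2={foll,t=1,log=-}
step 5 deliver 2→0: 0={lead,t=1,log=-}
step 6 deliver 0→1: 1={foll,t=1,log=-}
step 7 deliver 1→0: —
step 8 deliver 0→4: 4={foll,t=1,log=-}
step 9 deliver 4→0: —
step 10 propose(0,'x'): 0={lead,t=1,log=x}
step 11 deliver 0→3: 3={foll,t=1,log=x}
step 12 deliver 3→0: —
step 13 deliver 0→4: 4={foll,t=1,log=x}
step 14 deliver 4→0: —
step 15 deliver 0→1: 1={foll,t=1,log=x}
step 16 deliver 1→0: —
step 17 propose(0,'y'): 0={lead,t=1,log=x,y}
step 18 deliver 0→2: 2={foll,t=1,log=x}
step 19 deliver 2→0: —
step 20 deliver 0→3: 3={foll,t=1,log=x,y}
step 21 deliver 3→0: —
step 22 deliver 0→4: 4={foll,t=1,log=x,y}
step 23 deliver 4→0: —
step 24 crash(3): 3={✗foll,t=1,log=x,y}
step 25 deliver 4→0: —
step 26 deliver 0→1: 1={foll,t=1,log=x,y}
step 27 recover(3): 3={foll,t=1,log=x,y}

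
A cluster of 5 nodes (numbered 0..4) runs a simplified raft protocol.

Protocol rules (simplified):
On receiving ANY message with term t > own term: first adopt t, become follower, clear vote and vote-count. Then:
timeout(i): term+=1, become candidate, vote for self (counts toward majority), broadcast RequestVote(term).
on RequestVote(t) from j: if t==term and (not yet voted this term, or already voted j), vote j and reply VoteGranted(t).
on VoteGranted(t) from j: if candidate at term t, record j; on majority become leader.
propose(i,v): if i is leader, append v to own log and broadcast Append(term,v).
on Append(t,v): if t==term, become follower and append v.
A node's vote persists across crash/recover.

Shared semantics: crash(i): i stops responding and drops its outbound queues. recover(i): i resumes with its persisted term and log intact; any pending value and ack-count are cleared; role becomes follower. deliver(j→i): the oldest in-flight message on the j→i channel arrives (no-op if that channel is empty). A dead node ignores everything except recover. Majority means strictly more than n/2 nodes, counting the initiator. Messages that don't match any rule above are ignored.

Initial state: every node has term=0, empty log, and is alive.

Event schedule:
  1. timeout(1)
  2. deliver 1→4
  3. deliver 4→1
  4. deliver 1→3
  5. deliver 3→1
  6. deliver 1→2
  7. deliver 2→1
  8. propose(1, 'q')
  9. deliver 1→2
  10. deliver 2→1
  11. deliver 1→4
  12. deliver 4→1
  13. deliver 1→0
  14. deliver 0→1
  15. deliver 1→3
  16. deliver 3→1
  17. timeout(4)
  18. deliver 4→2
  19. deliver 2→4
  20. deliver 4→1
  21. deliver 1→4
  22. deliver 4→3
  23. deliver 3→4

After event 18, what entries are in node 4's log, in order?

q

step 1 timeout(1): 1={cand,t=1,log=-}
step 2 deliver 1→4: 4={foll,t=1,log=-}
step 3 deliver 4→1: —
step 4 deliver 1→3: 3={foll,t=1,log=-}
step 5 deliver 3→1: 1={lead,t=1,log=-}
step 6 deliver 1→2: 2={foll,t=1,log=-}
step 7 deliver 2→1: —
step 8 propose(1,'q'): 1={lead,t=1,log=q}
step 9 deliver 1→2: 2={foll,t=1,log=q}
step 10 deliver 2→1: —
step 11 deliver 1→4: 4={foll,t=1,log=q}
step 12 deliver 4→1: —
step 13 deliver 1→0: 0={foll,t=1,log=-}
step 14 deliver 0→1: —
step 15 deliver 1→3: 3={foll,t=1,log=q}
step 16 deliver 3→1: —
step 17 timeout(4): 4={cand,t=2,log=q}
step 18 deliver 4→2: 2={foll,t=2,log=q}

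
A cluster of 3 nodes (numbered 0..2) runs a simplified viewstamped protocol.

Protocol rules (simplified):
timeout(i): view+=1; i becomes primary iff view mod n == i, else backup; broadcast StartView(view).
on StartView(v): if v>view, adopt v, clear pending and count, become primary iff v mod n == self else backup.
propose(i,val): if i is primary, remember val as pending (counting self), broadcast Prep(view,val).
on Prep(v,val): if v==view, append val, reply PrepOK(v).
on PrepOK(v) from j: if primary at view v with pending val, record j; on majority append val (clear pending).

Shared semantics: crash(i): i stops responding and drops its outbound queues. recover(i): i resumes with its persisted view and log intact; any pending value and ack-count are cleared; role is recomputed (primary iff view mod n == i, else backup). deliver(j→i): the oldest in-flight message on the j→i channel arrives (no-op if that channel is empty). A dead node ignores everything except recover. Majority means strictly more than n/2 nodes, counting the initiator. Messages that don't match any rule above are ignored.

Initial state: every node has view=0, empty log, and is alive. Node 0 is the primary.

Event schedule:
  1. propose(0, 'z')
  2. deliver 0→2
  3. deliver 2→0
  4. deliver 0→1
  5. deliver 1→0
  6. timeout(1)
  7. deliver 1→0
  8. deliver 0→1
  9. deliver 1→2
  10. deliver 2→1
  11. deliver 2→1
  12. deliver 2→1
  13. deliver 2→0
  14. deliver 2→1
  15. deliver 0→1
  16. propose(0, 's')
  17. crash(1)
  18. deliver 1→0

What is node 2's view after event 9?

1

e1 propose(0,'z'): ·
e2 deliver 0→2: 2[back,v=0,z]
e3 deliver 2→0: 0[prim,v=0,z]
e4 deliver 0→1: 1[back,v=0,z]
e5 deliver 1→0: ·
e6 timeout(1): 1[prim,v=1,z]
e7 deliver 1→0: 0[back,v=1,z]
e8 deliver 0→1: ·
e9 deliver 1→2: 2[back,v=1,z]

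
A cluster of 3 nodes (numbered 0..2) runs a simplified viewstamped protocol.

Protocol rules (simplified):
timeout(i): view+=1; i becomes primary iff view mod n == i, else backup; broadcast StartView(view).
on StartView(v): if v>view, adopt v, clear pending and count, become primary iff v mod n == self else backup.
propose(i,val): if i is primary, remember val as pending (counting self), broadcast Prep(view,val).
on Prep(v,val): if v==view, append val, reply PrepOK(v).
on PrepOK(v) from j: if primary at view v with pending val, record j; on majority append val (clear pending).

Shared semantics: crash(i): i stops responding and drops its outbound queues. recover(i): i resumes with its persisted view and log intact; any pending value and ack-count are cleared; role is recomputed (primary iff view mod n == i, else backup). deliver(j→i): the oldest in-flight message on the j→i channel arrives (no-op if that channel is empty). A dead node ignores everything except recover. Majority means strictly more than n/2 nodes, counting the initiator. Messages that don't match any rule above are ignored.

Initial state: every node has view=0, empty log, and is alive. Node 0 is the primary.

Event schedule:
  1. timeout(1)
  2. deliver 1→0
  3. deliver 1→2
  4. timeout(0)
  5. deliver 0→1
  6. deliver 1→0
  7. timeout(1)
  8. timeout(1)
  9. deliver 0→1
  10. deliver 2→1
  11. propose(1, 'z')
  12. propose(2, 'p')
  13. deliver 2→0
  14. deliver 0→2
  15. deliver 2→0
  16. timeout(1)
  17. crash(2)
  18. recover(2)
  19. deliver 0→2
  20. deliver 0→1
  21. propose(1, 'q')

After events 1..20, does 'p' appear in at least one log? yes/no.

[1] timeout(1) → N1(prim v1 [-])
[2] deliver 1→0 → N0(back v1 [-])
[3] deliver 1→2 → N2(back v1 [-])
[4] timeout(0) → N0(back v2 [-])
[5] deliver 0→1 → N1(back v2 [-])
[6] deliver 1→0 → ∅
[7] timeout(1) → N1(back v3 [-])
[8] timeout(1) → N1(prim v4 [-])
[9] deliver 0→1 → ∅
[10] deliver 2→1 → ∅
[11] propose(1,'z') → ∅
[12] propose(2,'p') → ∅
[13] deliver 2→0 → ∅
[14] deliver 0→2 → N2(prim v2 [-])
[15] deliver 2→0 → ∅
[16] timeout(1) → N1(back v5 [-])
[17] crash(2) → N2(✗prim v2 [-])
[18] recover(2) → N2(prim v2 [-])
[19] deliver 0→2 → ∅
[20] deliver 0→1 → ∅

no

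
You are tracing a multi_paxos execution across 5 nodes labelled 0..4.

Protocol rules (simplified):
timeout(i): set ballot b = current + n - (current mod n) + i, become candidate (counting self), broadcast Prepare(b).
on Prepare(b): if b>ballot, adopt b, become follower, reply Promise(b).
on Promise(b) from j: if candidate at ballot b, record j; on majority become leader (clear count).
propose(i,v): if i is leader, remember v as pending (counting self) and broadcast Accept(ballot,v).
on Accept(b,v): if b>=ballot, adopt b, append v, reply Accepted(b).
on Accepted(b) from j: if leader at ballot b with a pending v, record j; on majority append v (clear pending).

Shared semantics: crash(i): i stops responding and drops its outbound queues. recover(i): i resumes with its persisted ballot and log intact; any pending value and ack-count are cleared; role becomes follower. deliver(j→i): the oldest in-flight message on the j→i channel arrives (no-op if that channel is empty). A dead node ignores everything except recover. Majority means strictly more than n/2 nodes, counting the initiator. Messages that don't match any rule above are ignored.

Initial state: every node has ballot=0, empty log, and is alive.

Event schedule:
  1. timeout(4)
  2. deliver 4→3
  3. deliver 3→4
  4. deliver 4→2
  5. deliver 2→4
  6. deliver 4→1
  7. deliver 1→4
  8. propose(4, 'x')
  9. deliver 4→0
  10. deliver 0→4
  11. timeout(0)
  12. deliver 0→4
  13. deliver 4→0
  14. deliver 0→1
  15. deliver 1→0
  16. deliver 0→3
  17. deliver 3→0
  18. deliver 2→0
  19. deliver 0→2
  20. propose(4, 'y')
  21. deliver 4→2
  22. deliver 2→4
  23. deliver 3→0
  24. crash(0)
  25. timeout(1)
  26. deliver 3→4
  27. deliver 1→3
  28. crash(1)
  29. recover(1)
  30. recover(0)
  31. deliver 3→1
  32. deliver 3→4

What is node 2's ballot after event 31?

after 1 — timeout(4): n4:cand/b9/[-]
after 2 — deliver 4→3: n3:foll/b9/[-]
after 3 — deliver 3→4: ·
after 4 — deliver 4→2: n2:foll/b9/[-]
after 5 — deliver 2→4: n4:lead/b9/[-]
after 6 — deliver 4→1: n1:foll/b9/[-]
after 7 — deliver 1→4: ·
after 8 — propose(4,'x'): ·
after 9 — deliver 4→0: n0:foll/b9/[-]
after 10 — deliver 0→4: ·
after 11 — timeout(0): n0:cand/b10/[-]
after 12 — deliver 0→4: n4:foll/b10/[-]
after 13 — deliver 4→0: ·
after 14 — deliver 0→1: n1:foll/b10/[-]
after 15 — deliver 1→0: ·
after 16 — deliver 0→3: n3:foll/b10/[-]
after 17 — deliver 3→0: n0:lead/b10/[-]
after 18 — deliver 2→0: ·
after 19 — deliver 0→2: n2:foll/b10/[-]
after 20 — propose(4,'y'): ·
after 21 — deliver 4→2: ·
after 22 — deliver 2→4: ·
after 23 — deliver 3→0: ·
after 24 — crash(0): n0:✗lead/b10/[-]
after 25 — timeout(1): n1:cand/b16/[-]
after 26 — deliver 3→4: ·
after 27 — deliver 1→3: n3:foll/b16/[-]
after 28 — crash(1): n1:✗cand/b16/[-]
after 29 — recover(1): n1:foll/b16/[-]
after 30 — recover(0): n0:foll/b10/[-]
after 31 — deliver 3→1: ·

10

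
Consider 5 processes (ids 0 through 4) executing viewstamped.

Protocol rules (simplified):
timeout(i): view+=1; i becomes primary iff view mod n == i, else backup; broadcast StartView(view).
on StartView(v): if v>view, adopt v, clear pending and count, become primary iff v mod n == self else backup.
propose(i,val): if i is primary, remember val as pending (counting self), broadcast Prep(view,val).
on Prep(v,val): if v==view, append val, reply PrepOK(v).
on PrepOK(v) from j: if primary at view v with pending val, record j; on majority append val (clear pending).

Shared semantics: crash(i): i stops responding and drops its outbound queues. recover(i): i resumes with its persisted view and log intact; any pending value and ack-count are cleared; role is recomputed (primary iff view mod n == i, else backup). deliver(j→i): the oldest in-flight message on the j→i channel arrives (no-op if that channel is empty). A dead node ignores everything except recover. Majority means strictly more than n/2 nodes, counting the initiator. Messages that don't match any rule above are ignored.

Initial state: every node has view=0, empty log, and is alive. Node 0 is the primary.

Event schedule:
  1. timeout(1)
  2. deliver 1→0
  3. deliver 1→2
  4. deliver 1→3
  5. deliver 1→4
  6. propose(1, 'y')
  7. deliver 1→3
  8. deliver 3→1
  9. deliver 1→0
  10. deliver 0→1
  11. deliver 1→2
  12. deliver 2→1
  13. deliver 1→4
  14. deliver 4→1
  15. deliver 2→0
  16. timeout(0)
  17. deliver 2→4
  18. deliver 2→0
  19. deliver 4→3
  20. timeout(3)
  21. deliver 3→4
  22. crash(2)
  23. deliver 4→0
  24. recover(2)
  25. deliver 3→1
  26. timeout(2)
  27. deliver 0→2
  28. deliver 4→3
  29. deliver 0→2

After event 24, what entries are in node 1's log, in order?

[1] timeout(1) → N1(prim v1 [-])
[2] deliver 1→0 → N0(back v1 [-])
[3] deliver 1→2 → N2(back v1 [-])
[4] deliver 1→3 → N3(back v1 [-])
[5] deliver 1→4 → N4(back v1 [-])
[6] propose(1,'y') → ∅
[7] deliver 1→3 → N3(back v1 [y])
[8] deliver 3→1 → ∅
[9] deliver 1→0 → N0(back v1 [y])
[10] deliver 0→1 → N1(prim v1 [y])
[11] deliver 1→2 → N2(back v1 [y])
[12] deliver 2→1 → ∅
[13] deliver 1→4 → N4(back v1 [y])
[14] deliver 4→1 → ∅
[15] deliver 2→0 → ∅
[16] timeout(0) → N0(back v2 [y])
[17] deliver 2→4 → ∅
[18] deliver 2→0 → ∅
[19] deliver 4→3 → ∅
[20] timeout(3) → N3(back v2 [y])
[21] deliver 3→4 → N4(back v2 [y])
[22] crash(2) → N2(✗back v1 [y])
[23] deliver 4→0 → ∅
[24] recover(2) → N2(back v1 [y])

y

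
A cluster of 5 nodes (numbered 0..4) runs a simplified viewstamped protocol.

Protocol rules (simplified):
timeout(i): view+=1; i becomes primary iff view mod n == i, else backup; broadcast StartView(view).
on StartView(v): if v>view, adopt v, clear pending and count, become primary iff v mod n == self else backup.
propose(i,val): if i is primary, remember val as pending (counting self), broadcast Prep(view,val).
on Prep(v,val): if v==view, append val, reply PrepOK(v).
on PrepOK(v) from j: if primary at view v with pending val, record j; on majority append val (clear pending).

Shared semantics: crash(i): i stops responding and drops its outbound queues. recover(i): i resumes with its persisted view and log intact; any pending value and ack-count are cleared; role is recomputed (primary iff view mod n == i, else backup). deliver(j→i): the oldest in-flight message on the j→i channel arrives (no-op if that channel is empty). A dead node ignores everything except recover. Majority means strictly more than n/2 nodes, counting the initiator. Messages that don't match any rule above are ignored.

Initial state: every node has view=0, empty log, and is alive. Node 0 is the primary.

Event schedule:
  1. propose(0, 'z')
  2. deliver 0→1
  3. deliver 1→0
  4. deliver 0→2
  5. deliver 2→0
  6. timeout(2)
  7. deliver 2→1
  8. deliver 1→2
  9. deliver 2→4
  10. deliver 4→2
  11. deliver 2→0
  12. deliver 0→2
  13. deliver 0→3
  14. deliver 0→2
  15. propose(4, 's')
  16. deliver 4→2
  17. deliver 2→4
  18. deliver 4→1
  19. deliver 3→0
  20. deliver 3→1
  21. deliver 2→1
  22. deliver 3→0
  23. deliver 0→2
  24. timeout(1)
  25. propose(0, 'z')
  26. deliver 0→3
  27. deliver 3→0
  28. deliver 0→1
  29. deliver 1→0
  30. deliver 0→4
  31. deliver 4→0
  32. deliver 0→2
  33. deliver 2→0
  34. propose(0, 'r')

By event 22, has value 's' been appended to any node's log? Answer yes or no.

no

step 1 propose(0,'z'): —
step 2 deliver 0→1: 1={back,v=0,log=z}
step 3 deliver 1→0: —
step 4 deliver 0→2: 2={back,v=0,log=z}
step 5 deliver 2→0: 0={prim,v=0,log=z}
step 6 timeout(2): 2={back,v=1,log=z}
step 7 deliver 2→1: 1={prim,v=1,log=z}
step 8 deliver 1→2: —
step 9 deliver 2→4: 4={back,v=1,log=-}
step 10 deliver 4→2: —
step 11 deliver 2→0: 0={back,v=1,log=z}
step 12 deliver 0→2: —
step 13 deliver 0→3: 3={back,v=0,log=z}
step 14 deliver 0→2: —
step 15 propose(4,'s'): —
step 16 deliver 4→2: —
step 17 deliver 2→4: —
step 18 deliver 4→1: —
step 19 deliver 3→0: —
step 20 deliver 3→1: —
step 21 deliver 2→1: —
step 22 deliver 3→0: —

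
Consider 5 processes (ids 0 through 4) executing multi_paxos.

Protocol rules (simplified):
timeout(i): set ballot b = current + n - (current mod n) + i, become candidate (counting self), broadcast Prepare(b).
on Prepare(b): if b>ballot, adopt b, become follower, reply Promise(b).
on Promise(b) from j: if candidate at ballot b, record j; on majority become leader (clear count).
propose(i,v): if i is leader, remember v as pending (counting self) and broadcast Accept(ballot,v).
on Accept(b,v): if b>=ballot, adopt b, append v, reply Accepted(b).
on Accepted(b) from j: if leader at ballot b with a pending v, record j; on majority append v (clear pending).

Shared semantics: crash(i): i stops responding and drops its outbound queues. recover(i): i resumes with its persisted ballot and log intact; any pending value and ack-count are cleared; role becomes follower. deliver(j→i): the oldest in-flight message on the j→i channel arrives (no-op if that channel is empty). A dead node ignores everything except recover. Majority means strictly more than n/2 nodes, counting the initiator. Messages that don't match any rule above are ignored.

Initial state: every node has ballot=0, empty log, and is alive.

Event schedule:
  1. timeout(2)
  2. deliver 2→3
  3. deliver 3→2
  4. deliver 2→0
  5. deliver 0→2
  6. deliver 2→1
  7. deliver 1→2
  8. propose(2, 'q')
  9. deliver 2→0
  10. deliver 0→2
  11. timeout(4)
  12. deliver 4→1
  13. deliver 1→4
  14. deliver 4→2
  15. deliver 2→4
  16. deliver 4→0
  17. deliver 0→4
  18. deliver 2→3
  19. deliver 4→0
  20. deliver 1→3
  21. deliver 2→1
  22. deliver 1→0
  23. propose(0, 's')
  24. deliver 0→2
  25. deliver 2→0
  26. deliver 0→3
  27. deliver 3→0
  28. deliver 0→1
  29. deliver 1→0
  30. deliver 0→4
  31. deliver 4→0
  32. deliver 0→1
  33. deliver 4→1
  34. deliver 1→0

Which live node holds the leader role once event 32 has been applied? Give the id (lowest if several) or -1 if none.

4

1. timeout(2):  <2:cand b7 ->
2. deliver 2→3:  <3:foll b7 ->
3. deliver 3→2:  nop
4. deliver 2→0:  <0:foll b7 ->
5. deliver 0→2:  <2:lead b7 ->
6. deliver 2→1:  <1:foll b7 ->
7. deliver 1→2:  nop
8. propose(2,'q'):  nop
9. deliver 2→0:  <0:foll b7 q>
10. deliver 0→2:  nop
11. timeout(4):  <4:cand b9 ->
12. deliver 4→1:  <1:foll b9 ->
13. deliver 1→4:  nop
14. deliver 4→2:  <2:foll b9 ->
15. deliver 2→4:  nop
16. deliver 4→0:  <0:foll b9 q>
17. deliver 0→4:  <4:lead b9 ->
18. deliver 2→3:  <3:foll b7 q>
19. deliver 4→0:  nop
20. deliver 1→3:  nop
21. deliver 2→1:  nop
22. deliver 1→0:  nop
23. propose(0,'s'):  nop
24. deliver 0→2:  nop
25. deliver 2→0:  nop
26. deliver 0→3:  nop
27. deliver 3→0:  nop
28. deliver 0→1:  nop
29. deliver 1→0:  nop
30. deliver 0→4:  nop
31. deliver 4→0:  nop
32. deliver 0→1:  nop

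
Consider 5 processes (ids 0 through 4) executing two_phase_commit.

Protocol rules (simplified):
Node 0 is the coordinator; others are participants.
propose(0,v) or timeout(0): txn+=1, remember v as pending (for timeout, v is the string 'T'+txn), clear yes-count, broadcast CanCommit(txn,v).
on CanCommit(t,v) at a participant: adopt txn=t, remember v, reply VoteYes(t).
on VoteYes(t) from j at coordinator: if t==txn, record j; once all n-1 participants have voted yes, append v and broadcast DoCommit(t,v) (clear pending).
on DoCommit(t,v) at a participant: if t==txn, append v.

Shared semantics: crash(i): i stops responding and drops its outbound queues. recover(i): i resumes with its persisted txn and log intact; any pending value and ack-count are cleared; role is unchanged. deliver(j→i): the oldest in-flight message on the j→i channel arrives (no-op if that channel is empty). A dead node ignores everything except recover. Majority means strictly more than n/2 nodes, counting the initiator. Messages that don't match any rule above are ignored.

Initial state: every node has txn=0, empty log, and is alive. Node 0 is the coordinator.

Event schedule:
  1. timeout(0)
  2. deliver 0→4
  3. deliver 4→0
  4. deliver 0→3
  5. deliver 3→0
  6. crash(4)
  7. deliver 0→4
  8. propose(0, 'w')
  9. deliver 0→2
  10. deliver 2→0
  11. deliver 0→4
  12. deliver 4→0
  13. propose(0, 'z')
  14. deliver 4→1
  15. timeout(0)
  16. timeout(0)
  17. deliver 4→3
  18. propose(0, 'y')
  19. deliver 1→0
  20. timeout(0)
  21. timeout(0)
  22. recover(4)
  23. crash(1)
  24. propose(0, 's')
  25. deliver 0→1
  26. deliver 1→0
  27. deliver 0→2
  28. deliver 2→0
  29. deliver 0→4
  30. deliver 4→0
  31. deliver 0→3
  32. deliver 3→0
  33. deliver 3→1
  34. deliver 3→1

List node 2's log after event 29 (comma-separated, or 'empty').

1. timeout(0):  <0:coor t1 ->
2. deliver 0→4:  <4:part t1 ->
3. deliver 4→0:  nop
4. deliver 0→3:  <3:part t1 ->
5. deliver 3→0:  nop
6. crash(4):  <4:✗part t1 ->
7. deliver 0→4:  nop
8. propose(0,'w'):  <0:coor t2 ->
9. deliver 0→2:  <2:part t1 ->
10. deliver 2→0:  nop
11. deliver 0→4:  nop
12. deliver 4→0:  nop
13. propose(0,'z'):  <0:coor t3 ->
14. deliver 4→1:  nop
15. timeout(0):  <0:coor t4 ->
16. timeout(0):  <0:coor t5 ->
17. deliver 4→3:  nop
18. propose(0,'y'):  <0:coor t6 ->
19. deliver 1→0:  nop
20. timeout(0):  <0:coor t7 ->
21. timeout(0):  <0:coor t8 ->
22. recover(4):  <4:part t1 ->
23. crash(1):  <1:✗part t0 ->
24. propose(0,'s'):  <0:coor t9 ->
25. deliver 0→1:  nop
26. deliver 1→0:  nop
27. deliver 0→2:  <2:part t2 ->
28. deliver 2→0:  nop
29. deliver 0→4:  <4:part t2 ->

empty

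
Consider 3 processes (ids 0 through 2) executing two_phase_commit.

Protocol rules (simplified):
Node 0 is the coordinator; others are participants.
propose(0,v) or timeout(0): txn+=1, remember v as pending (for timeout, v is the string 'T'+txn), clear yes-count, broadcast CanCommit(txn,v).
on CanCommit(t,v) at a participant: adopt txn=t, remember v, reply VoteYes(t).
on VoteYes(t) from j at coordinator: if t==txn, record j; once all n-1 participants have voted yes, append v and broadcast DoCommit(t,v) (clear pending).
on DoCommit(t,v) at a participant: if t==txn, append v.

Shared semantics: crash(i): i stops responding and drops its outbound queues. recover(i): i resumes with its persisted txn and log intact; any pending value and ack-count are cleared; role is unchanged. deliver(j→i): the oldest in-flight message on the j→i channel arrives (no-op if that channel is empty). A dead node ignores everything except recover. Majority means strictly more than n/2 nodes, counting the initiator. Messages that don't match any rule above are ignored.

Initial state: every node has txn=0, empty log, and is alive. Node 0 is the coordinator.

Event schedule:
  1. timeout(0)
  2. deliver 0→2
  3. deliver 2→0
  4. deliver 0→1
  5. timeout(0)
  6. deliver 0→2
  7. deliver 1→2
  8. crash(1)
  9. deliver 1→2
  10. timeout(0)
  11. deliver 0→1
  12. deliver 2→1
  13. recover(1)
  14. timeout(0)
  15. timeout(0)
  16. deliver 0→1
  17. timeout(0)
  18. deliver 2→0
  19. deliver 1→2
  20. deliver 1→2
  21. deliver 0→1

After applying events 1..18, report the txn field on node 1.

[1] timeout(0) → N0(coor t1 [-])
[2] deliver 0→2 → N2(part t1 [-])
[3] deliver 2→0 → ∅
[4] deliver 0→1 → N1(part t1 [-])
[5] timeout(0) → N0(coor t2 [-])
[6] deliver 0→2 → N2(part t2 [-])
[7] deliver 1→2 → ∅
[8] crash(1) → N1(✗part t1 [-])
[9] deliver 1→2 → ∅
[10] timeout(0) → N0(coor t3 [-])
[11] deliver 0→1 → ∅
[12] deliver 2→1 → ∅
[13] recover(1) → N1(part t1 [-])
[14] timeout(0) → N0(coor t4 [-])
[15] timeout(0) → N0(coor t5 [-])
[16] deliver 0→1 → N1(part t2 [-])
[17] timeout(0) → N0(coor t6 [-])
[18] deliver 2→0 → ∅

2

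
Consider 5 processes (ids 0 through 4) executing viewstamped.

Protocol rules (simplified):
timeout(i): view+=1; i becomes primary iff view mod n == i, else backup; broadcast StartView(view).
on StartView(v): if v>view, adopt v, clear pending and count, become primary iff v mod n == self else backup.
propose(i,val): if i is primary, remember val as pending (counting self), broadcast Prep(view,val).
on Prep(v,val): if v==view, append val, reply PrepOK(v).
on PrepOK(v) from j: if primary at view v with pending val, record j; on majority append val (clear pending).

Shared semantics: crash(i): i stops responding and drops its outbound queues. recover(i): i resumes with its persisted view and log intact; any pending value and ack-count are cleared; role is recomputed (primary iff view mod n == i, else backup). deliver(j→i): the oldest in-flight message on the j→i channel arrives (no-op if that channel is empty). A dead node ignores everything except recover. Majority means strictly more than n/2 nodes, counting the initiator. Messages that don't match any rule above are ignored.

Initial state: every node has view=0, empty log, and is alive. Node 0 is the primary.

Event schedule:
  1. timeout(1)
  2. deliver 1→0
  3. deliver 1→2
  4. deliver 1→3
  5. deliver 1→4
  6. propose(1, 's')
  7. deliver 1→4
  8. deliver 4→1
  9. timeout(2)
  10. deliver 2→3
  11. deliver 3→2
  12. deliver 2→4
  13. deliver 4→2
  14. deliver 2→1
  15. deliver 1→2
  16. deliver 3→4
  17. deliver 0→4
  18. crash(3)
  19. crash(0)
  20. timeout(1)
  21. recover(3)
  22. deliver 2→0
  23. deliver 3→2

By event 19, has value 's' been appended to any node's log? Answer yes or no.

yes

1. timeout(1):  <1:prim v1 ->
2. deliver 1→0:  <0:back v1 ->
3. deliver 1→2:  <2:back v1 ->
4. deliver 1→3:  <3:back v1 ->
5. deliver 1→4:  <4:back v1 ->
6. propose(1,'s'):  nop
7. deliver 1→4:  <4:back v1 s>
8. deliver 4→1:  nop
9. timeout(2):  <2:prim v2 ->
10. deliver 2→3:  <3:back v2 ->
11. deliver 3→2:  nop
12. deliver 2→4:  <4:back v2 s>
13. deliver 4→2:  nop
14. deliver 2→1:  <1:back v2 ->
15. deliver 1→2:  nop
16. deliver 3→4:  nop
17. deliver 0→4:  nop
18. crash(3):  <3:✗back v2 ->
19. crash(0):  <0:✗back v1 ->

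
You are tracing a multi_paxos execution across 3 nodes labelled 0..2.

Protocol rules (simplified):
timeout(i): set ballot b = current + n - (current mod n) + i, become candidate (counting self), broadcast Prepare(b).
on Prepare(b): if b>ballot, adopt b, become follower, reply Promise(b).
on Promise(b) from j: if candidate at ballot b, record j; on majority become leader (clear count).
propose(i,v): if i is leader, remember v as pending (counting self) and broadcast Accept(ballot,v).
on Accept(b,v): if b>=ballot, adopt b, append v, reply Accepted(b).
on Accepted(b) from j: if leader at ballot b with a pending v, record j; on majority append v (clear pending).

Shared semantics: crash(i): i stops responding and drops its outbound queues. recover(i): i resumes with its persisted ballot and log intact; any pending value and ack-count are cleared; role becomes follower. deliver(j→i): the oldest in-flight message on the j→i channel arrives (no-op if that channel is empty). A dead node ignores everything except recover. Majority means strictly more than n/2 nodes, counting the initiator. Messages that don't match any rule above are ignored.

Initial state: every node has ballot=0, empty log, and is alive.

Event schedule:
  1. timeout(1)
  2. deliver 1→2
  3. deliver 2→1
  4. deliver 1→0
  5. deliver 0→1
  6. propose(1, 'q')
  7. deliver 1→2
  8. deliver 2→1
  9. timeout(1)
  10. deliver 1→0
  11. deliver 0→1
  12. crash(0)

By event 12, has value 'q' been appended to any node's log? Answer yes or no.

after 1 — timeout(1): n1:cand/b4/[-]
after 2 — deliver 1→2: n2:foll/b4/[-]
after 3 — deliver 2→1: n1:lead/b4/[-]
after 4 — deliver 1→0: n0:foll/b4/[-]
after 5 — deliver 0→1: ·
after 6 — propose(1,'q'): ·
after 7 — deliver 1→2: n2:foll/b4/[q]
after 8 — deliver 2→1: n1:lead/b4/[q]
after 9 — timeout(1): n1:cand/b7/[q]
after 10 — deliver 1→0: n0:foll/b4/[q]
after 11 — deliver 0→1: ·
after 12 — crash(0): n0:✗foll/b4/[q]

yes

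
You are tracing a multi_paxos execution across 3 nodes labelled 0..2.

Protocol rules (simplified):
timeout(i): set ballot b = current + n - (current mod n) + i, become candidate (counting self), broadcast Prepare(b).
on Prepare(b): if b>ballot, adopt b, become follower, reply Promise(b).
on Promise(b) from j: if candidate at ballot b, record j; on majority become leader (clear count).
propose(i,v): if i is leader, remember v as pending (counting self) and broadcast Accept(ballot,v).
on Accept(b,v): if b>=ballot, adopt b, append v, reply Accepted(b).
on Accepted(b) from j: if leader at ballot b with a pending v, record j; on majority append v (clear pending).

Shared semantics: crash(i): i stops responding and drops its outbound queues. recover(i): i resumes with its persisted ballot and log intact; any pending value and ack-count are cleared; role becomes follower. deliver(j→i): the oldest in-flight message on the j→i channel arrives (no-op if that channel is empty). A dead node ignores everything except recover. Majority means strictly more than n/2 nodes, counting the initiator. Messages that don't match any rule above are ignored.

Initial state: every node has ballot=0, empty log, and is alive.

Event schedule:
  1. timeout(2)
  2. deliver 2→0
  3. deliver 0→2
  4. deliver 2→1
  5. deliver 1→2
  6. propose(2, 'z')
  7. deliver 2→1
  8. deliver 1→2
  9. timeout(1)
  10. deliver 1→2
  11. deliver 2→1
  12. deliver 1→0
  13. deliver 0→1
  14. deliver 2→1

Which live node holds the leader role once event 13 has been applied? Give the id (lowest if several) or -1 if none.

step 1 timeout(2): 2={cand,b=5,log=-}
step 2 deliver 2→0: 0={foll,b=5,log=-}
step 3 deliver 0→2: 2={lead,b=5,log=-}
step 4 deliver 2→1: 1={foll,b=5,log=-}
step 5 deliver 1→2: —
step 6 propose(2,'z'): —
step 7 deliver 2→1: 1={foll,b=5,log=z}
step 8 deliver 1→2: 2={lead,b=5,log=z}
step 9 timeout(1): 1={cand,b=7,log=z}
step 10 deliver 1→2: 2={foll,b=7,log=z}
step 11 deliver 2→1: 1={lead,b=7,log=z}
step 12 deliver 1→0: 0={foll,b=7,log=-}
step 13 deliver 0→1: —

1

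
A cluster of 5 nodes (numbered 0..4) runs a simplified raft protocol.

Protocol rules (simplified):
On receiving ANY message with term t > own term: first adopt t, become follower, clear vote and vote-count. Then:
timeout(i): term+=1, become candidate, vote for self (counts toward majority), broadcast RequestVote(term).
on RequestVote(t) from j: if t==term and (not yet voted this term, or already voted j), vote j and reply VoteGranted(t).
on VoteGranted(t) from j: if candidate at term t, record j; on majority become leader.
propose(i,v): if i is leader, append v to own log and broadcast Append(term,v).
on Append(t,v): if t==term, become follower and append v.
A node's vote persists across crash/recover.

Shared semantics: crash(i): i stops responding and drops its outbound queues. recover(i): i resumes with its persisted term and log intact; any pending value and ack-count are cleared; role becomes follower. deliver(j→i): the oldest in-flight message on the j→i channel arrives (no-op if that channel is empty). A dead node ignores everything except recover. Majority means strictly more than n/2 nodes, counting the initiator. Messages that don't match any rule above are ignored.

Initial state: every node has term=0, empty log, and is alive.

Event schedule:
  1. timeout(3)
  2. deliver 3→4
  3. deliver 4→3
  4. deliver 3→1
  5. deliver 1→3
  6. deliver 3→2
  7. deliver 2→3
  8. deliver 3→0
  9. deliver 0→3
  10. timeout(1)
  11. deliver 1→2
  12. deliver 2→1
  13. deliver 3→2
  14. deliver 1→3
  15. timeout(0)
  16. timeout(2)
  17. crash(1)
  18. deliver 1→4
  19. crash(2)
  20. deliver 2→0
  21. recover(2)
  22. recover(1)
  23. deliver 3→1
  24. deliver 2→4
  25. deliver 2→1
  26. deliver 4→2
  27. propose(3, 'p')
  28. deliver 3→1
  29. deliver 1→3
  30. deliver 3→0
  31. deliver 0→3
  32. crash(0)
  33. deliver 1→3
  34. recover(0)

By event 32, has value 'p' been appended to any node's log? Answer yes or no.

no

[1] timeout(3) → N3(cand t1 [-])
[2] deliver 3→4 → N4(foll t1 [-])
[3] deliver 4→3 → ∅
[4] deliver 3→1 → N1(foll t1 [-])
[5] deliver 1→3 → N3(lead t1 [-])
[6] deliver 3→2 → N2(foll t1 [-])
[7] deliver 2→3 → ∅
[8] deliver 3→0 → N0(foll t1 [-])
[9] deliver 0→3 → ∅
[10] timeout(1) → N1(cand t2 [-])
[11] deliver 1→2 → N2(foll t2 [-])
[12] deliver 2→1 → ∅
[13] deliver 3→2 → ∅
[14] deliver 1→3 → N3(foll t2 [-])
[15] timeout(0) → N0(cand t2 [-])
[16] timeout(2) → N2(cand t3 [-])
[17] crash(1) → N1(✗cand t2 [-])
[18] deliver 1→4 → ∅
[19] crash(2) → N2(✗cand t3 [-])
[20] deliver 2→0 → ∅
[21] recover(2) → N2(foll t3 [-])
[22] recover(1) → N1(foll t2 [-])
[23] deliver 3→1 → ∅
[24] deliver 2→4 → ∅
[25] deliver 2→1 → ∅
[26] deliver 4→2 → ∅
[27] propose(3,'p') → ∅
[28] deliver 3→1 → ∅
[29] deliver 1→3 → ∅
[30] deliver 3→0 → ∅
[31] deliver 0→3 → ∅
[32] crash(0) → N0(✗cand t2 [-])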